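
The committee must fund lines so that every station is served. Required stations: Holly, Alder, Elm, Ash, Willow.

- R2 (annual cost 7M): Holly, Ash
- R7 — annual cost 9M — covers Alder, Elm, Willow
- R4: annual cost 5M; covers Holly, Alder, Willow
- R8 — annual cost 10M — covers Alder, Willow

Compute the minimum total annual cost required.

16

Choose R2 and R7: together they cover Holly, Alder, Elm, Ash, Willow — every station.
Total annual cost: 7 + 9 = 16.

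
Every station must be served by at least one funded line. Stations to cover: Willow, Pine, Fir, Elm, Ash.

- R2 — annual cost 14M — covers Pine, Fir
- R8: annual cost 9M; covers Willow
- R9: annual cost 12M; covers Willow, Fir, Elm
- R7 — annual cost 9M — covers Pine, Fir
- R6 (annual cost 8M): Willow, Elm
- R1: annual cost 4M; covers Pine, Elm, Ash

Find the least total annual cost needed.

Choose R9 and R1: together they cover Willow, Pine, Fir, Elm, Ash — every station.
Total annual cost: 12 + 4 = 16.

16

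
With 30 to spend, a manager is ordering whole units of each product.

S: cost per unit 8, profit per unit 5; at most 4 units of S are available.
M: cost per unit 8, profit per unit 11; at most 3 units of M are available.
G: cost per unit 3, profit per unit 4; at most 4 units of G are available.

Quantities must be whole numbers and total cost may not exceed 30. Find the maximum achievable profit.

M has the best ratio (11/8); taking only M gives at most 3×11 = 33 (stopped by the cost limit).
Mixing does better — 3×M and 2×G: cost 30 ≤ 30, profit 3·11 + 2·4 = 41.

41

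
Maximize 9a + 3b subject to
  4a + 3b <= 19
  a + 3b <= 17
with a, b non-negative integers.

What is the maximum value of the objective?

(a,b)=(4,1): 4·4+3·1=19≤19, 1·4+3·1=7≤17, objective 39.
(a,b)=(4,0): 4·4+3·0=16≤19, 1·4+3·0=4≤17, objective 36.
(a,b)=(3,2): 4·3+3·2=18≤19, 1·3+3·2=9≤17, objective 33.
(a,b)=(3,1): 4·3+3·1=15≤19, 1·3+3·1=6≤17, objective 30.
Maximum is 39 at (a,b)=(4,1).

39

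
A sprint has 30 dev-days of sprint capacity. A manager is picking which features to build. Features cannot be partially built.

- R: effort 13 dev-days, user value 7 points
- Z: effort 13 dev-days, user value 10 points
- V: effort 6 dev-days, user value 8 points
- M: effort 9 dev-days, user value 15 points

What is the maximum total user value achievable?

33

This is a 0-1 knapsack instance.
Take Z, V, and M: effort 13 + 6 + 9 = 28 ≤ 30, user value 10 + 8 + 15 = 33.
No other feasible combination does better.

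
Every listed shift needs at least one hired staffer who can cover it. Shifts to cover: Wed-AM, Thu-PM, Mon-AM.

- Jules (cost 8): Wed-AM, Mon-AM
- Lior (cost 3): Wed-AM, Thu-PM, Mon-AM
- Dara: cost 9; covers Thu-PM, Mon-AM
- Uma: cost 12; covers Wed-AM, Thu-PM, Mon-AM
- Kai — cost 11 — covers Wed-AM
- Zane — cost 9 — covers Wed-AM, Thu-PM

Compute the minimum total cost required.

Lior alone covers Wed-AM, Thu-PM, Mon-AM — every shift.
Total cost: 3.
No cover costs less than 3.

3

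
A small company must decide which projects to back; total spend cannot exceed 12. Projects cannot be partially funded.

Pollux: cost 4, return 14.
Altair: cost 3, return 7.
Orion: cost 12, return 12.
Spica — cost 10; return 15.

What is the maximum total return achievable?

Allowing fractional choices, the relaxed optimum would be about 28.5, but projects are indivisible.
Pollux + Altair: cost 4 + 3 = 7 ≤ 12, return 14 + 7 = 21.
Pollux: cost 4 ≤ 12, return 14.
Spica: cost 10 ≤ 12, return 15.
Best is Pollux and Altair with total return 21.

21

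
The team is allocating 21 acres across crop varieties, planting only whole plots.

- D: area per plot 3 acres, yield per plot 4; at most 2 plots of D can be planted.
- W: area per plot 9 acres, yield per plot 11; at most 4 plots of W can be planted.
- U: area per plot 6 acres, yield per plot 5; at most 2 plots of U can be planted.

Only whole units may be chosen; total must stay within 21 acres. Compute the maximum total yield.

26

D has the best ratio (4/3); taking only D gives at most 2×4 = 8 (stopped by the supply cap of 2).
Mixing does better — 1×D and 2×W: area 21 ≤ 21, yield 1·4 + 2·11 = 26.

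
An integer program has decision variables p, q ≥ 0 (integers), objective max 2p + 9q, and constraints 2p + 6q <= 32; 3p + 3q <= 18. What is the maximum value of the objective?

47

(p,q)=(1,5): 2·1+6·5=32≤32, 3·1+3·5=18≤18, objective 47.
(p,q)=(0,5): 2·0+6·5=30≤32, 3·0+3·5=15≤18, objective 45.
(p,q)=(2,4): 2·2+6·4=28≤32, 3·2+3·4=18≤18, objective 40.
Maximum is 47 at (p,q)=(1,5).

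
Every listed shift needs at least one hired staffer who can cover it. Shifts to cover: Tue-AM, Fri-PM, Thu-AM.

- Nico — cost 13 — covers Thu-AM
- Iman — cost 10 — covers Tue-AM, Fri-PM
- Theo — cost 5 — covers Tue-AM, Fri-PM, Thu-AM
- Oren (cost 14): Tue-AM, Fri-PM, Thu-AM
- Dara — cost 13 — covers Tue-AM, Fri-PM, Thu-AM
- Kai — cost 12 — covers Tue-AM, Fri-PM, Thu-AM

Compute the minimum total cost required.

5

Theo alone covers Tue-AM, Fri-PM, Thu-AM — every shift.
Total cost: 5.
No cover costs less than 5.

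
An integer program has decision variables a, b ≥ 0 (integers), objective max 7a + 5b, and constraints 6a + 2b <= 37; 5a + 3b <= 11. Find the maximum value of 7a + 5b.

17

The continuous relaxation peaks at (0, 3.67) with value 18.33; rounding to a feasible lattice point costs some objective.
(a,b)=(1,2): 6·1+2·2=10≤37, 5·1+3·2=11≤11, objective 17.
(a,b)=(0,3): 6·0+2·3=6≤37, 5·0+3·3=9≤11, objective 15.
(a,b)=(1,1): 6·1+2·1=8≤37, 5·1+3·1=8≤11, objective 12.
Maximum is 17 at (a,b)=(1,2).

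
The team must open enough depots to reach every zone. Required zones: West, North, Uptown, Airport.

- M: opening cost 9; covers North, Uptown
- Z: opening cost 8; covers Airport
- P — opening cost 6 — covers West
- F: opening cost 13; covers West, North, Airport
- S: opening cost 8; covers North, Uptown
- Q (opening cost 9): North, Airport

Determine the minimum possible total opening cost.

The greedy cost-per-new-zone heuristic would pick S, P, and Z for 22, but a cheaper cover exists.
Choose F and S: together they cover West, North, Uptown, Airport — every zone.
Total opening cost: 13 + 8 = 21.
No cover costs less than 21.

21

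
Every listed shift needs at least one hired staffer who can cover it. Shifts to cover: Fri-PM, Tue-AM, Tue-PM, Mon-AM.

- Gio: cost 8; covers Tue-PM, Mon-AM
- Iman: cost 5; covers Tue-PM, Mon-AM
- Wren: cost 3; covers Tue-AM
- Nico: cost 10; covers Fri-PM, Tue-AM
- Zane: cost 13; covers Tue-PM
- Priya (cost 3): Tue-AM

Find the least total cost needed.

This is an integer covering problem.
The greedy cost-per-new-shift heuristic would pick Iman, Wren, and Nico for 18, but a cheaper cover exists.
Choose Iman and Nico: together they cover Fri-PM, Tue-AM, Tue-PM, Mon-AM — every shift.
Total cost: 5 + 10 = 15.
No cover costs less than 15.

15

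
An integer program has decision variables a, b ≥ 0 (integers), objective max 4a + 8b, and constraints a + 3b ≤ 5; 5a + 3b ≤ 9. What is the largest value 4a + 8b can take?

(a,b)=(1,1) is feasible, giving 12.
(a,b)=(0,1) is feasible, giving 8.
Maximum is 12 at (a,b)=(1,1).

12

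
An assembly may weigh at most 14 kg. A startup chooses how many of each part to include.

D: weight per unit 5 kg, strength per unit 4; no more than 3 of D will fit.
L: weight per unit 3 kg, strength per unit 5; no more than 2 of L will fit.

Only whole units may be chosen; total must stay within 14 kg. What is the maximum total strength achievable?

14

1×D and 2×L: weight 11 ≤ 14, strength 1·4 + 2·5 = 14.
2×D and 1×L: weight 13 ≤ 14, strength 2·4 + 1·5 = 13.
Best is 14.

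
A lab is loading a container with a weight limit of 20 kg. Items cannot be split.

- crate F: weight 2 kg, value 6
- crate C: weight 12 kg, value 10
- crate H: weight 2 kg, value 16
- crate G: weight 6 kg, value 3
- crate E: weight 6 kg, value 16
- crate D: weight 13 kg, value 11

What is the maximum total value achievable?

This is a 0-1 knapsack instance.
Allowing fractional choices, the relaxed optimum would be about 46.5, but items are indivisible.
crate F + crate H + crate E: weight 2 + 2 + 6 = 10 ≤ 20, value 6 + 16 + 16 = 38.
crate C + crate H + crate E: weight 12 + 2 + 6 = 20 ≤ 20, value 10 + 16 + 16 = 42.
crate F + crate H + crate G + crate E: weight 2 + 2 + 6 + 6 = 16 ≤ 20, value 6 + 16 + 3 + 16 = 41.
Best is crate C, crate H, and crate E with total value 42.

42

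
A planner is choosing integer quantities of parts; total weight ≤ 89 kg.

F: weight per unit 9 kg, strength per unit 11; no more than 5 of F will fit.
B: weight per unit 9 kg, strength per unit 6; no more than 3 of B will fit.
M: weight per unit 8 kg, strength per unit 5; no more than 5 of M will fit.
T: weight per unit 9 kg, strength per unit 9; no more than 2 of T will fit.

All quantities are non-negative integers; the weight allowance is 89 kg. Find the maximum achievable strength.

90

5×F, 1×B, 2×M, and 2×T: weight 88 ≤ 89, strength 5·11 + 1·6 + 2·5 + 2·9 = 89.
5×F, 2×B, 1×M, and 2×T: weight 89 ≤ 89, strength 5·11 + 2·6 + 1·5 + 2·9 = 90.
Best is 90.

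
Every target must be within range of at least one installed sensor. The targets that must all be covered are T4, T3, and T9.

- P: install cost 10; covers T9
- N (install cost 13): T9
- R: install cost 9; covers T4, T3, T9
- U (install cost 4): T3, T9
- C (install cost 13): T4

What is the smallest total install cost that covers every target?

The greedy cost-per-new-target heuristic would pick U and R for 13, but a cheaper cover exists.
R alone covers T4, T3, T9 — every target.
Total install cost: 9.
No cover costs less than 9.

9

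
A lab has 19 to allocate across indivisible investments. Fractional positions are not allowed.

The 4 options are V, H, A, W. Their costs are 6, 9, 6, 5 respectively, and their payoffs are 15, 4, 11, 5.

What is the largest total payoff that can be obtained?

Take V, A, and W: cost 6 + 6 + 5 = 17 ≤ 19, payoff 15 + 11 + 5 = 31.
No other feasible combination does better.

31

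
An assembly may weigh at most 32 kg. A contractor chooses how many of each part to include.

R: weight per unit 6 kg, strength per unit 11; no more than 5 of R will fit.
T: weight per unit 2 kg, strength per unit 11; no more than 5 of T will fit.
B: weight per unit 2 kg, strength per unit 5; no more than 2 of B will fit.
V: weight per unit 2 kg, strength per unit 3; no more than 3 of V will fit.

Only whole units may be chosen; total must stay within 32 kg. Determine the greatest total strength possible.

3×R, 5×T, and 2×B: weight 32 ≤ 32, strength 3·11 + 5·11 + 2·5 = 98.
2×R, 5×T, 2×B, and 3×V: weight 32 ≤ 32, strength 2·11 + 5·11 + 2·5 + 3·3 = 96.
Best is 98.

98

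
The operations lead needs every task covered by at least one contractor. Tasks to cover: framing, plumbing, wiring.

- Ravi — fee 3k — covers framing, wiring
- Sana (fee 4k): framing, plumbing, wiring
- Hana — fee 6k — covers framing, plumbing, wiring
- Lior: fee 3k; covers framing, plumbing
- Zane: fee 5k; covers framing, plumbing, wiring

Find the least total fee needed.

4

Sana alone covers framing, plumbing, wiring — every task.
Total fee: 4.
No cover costs less than 4.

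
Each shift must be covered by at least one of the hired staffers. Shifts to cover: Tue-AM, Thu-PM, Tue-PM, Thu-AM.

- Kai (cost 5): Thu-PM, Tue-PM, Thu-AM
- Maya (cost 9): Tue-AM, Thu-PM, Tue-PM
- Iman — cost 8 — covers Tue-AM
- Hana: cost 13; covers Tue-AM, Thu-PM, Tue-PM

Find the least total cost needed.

13

Choose Kai and Iman: together they cover Tue-AM, Thu-PM, Tue-PM, Thu-AM — every shift.
Total cost: 5 + 8 = 13.
No cover costs less than 13.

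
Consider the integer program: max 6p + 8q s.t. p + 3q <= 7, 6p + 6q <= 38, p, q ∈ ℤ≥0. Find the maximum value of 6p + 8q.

36

The continuous relaxation peaks at (6, 0.333) with value 38.67; rounding to a feasible lattice point costs some objective.
(p,q)=(6,0): 1·6+3·0=6≤7, 6·6+6·0=36≤38, objective 36.
(p,q)=(5,0): 1·5+3·0=5≤7, 6·5+6·0=30≤38, objective 30.
The best lattice point is (6,0), giving 36.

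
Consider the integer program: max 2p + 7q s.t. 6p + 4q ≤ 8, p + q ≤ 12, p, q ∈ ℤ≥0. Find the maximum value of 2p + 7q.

14

(p,q)=(0,2): 6·0+4·2=8≤8, 1·0+1·2=2≤12, objective 14.
(p,q)=(0,1): 6·0+4·1=4≤8, 1·0+1·1=1≤12, objective 7.
The best lattice point is (0,2), giving 14.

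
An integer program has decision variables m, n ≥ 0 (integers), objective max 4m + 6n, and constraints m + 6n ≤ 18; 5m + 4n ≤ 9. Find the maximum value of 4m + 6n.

12

Relaxing integrality, the LP optimum is 13.50 at (m,n) = (0, 2.25), which is not an integer point.
(m,n)=(0,2) is feasible, giving 12.
(m,n)=(1,1) is feasible, giving 10.
(m,n)=(0,1) is feasible, giving 6.
The best lattice point is (0,2), giving 12.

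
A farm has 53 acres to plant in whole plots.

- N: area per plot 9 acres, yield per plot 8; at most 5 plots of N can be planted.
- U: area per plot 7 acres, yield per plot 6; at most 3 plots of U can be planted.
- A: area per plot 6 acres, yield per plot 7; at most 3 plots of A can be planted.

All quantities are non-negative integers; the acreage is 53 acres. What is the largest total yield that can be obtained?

51

A has the best ratio (7/6); taking only A gives at most 3×7 = 21 (stopped by the supply cap of 3).
Mixing does better — 3×N, 1×U, and 3×A: area 52 ≤ 53, yield 3·8 + 1·6 + 3·7 = 51.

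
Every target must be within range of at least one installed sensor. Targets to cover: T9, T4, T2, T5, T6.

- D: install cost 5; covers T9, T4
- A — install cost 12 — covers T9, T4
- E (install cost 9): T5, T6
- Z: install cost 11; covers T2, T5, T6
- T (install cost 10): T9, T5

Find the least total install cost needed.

16

This is an integer covering problem.
Choose D and Z: together they cover T9, T4, T2, T5, T6 — every target.
Total install cost: 5 + 11 = 16.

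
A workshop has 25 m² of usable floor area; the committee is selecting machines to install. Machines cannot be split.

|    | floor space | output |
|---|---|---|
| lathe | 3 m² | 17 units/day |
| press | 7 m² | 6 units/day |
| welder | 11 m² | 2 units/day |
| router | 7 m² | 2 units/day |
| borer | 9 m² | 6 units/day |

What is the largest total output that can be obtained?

29

This is an integer program with binary decision variables.
lathe + press + router: floor space 3 + 7 + 7 = 17 ≤ 25, output 17 + 6 + 2 = 25.
lathe + router + borer: floor space 3 + 7 + 9 = 19 ≤ 25, output 17 + 2 + 6 = 25.
lathe + press + borer: floor space 3 + 7 + 9 = 19 ≤ 25, output 17 + 6 + 6 = 29.
Best is lathe, press, and borer with total output 29.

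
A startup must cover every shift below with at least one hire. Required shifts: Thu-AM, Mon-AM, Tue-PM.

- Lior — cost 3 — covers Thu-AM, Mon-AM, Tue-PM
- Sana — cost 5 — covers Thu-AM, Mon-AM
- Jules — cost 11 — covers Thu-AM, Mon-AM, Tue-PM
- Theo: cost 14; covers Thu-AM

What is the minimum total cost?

Lior alone covers Thu-AM, Mon-AM, Tue-PM — every shift.
Total cost: 3.
No cover costs less than 3.

3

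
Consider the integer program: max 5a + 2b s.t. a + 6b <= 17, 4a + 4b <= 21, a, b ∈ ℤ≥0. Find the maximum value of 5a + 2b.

25

Relaxing integrality, the LP optimum is 26.25 at (a,b) = (5.25, 0), which is not an integer point.
(a,b)=(5,0): 1·5+6·0=5≤17, 4·5+4·0=20≤21, objective 25.
(a,b)=(4,1): 1·4+6·1=10≤17, 4·4+4·1=20≤21, objective 22.
(a,b)=(4,0): 1·4+6·0=4≤17, 4·4+4·0=16≤21, objective 20.
Maximum is 25 at (a,b)=(5,0).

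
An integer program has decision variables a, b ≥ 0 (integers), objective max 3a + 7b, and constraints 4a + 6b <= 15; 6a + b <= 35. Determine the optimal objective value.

14

The continuous relaxation peaks at (0, 2.5) with value 17.50; rounding to a feasible lattice point costs some objective.
(a,b)=(0,2) is feasible, giving 14.
(a,b)=(1,1) is feasible, giving 10.
(a,b)=(0,1) is feasible, giving 7.
Maximum is 14 at (a,b)=(0,2).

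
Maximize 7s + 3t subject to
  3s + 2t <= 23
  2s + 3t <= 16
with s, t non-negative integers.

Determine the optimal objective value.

The continuous relaxation peaks at (7.67, 0) with value 53.67; rounding to a feasible lattice point costs some objective.
(s,t)=(7,0): 3·7+2·0=21≤23, 2·7+3·0=14≤16, objective 49.
(s,t)=(6,1): 3·6+2·1=20≤23, 2·6+3·1=15≤16, objective 45.
(s,t)=(6,0): 3·6+2·0=18≤23, 2·6+3·0=12≤16, objective 42.
No feasible integer point exceeds 49.

49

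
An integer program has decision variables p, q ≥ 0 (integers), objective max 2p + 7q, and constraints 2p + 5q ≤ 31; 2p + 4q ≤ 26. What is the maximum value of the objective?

(p,q)=(0,6) is feasible, giving 42.
(p,q)=(1,5) is feasible, giving 37.
(p,q)=(0,5) is feasible, giving 35.
The best lattice point is (0,6), giving 42.

42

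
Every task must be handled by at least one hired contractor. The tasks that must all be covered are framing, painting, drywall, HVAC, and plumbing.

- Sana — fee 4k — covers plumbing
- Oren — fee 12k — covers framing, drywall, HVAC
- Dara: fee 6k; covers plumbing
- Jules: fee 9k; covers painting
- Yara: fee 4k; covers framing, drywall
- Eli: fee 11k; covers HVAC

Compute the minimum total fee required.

25

The greedy cost-per-new-task heuristic would pick Yara, Sana, Jules, and Eli for 28, but a cheaper cover exists.
Choose Sana, Oren, and Jules: together they cover framing, painting, drywall, HVAC, plumbing — every task.
Total fee: 4 + 12 + 9 = 25.
No cover costs less than 25.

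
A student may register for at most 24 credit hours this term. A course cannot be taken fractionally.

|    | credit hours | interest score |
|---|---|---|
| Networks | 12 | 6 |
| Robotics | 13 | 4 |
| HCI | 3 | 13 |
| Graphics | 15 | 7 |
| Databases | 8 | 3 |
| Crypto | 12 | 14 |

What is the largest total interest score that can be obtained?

30

Allowing fractional choices, the relaxed optimum would be about 31.5, but courses are indivisible.
Networks + HCI + Databases: credit hours 12 + 3 + 8 = 23 ≤ 24, interest score 6 + 13 + 3 = 22.
HCI + Databases + Crypto: credit hours 3 + 8 + 12 = 23 ≤ 24, interest score 13 + 3 + 14 = 30.
HCI + Crypto: credit hours 3 + 12 = 15 ≤ 24, interest score 13 + 14 = 27.
Best is HCI, Databases, and Crypto with total interest score 30.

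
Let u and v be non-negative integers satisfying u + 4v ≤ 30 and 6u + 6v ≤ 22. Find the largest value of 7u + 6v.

21

Relaxing integrality, the LP optimum is 25.67 at (u,v) = (3.67, 0), which is not an integer point.
(u,v)=(3,0): 1·3+4·0=3≤30, 6·3+6·0=18≤22, objective 21.
(u,v)=(2,1): 1·2+4·1=6≤30, 6·2+6·1=18≤22, objective 20.
(u,v)=(2,0): 1·2+4·0=2≤30, 6·2+6·0=12≤22, objective 14.
Maximum is 21 at (u,v)=(3,0).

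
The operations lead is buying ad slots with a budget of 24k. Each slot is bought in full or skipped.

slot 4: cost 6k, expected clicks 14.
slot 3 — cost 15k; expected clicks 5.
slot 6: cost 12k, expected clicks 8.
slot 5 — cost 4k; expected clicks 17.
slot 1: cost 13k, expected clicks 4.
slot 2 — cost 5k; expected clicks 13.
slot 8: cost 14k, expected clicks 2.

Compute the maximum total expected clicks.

44

Allowing fractional choices, the relaxed optimum would be about 50.0, but ad slots are indivisible.
slot 4 + slot 6 + slot 5: cost 6 + 12 + 4 = 22 ≤ 24, expected clicks 14 + 8 + 17 = 39.
slot 6 + slot 5 + slot 2: cost 12 + 4 + 5 = 21 ≤ 24, expected clicks 8 + 17 + 13 = 38.
slot 4 + slot 5 + slot 2: cost 6 + 4 + 5 = 15 ≤ 24, expected clicks 14 + 17 + 13 = 44.
Best is slot 4, slot 5, and slot 2 with total expected clicks 44.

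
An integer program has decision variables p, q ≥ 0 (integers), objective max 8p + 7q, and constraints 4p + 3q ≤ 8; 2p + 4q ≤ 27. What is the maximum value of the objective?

The continuous relaxation peaks at (0, 2.67) with value 18.67; rounding to a feasible lattice point costs some objective.
(p,q)=(2,0): 4·2+3·0=8≤8, 2·2+4·0=4≤27, objective 16.
(p,q)=(1,1): 4·1+3·1=7≤8, 2·1+4·1=6≤27, objective 15.
(p,q)=(0,2): 4·0+3·2=6≤8, 2·0+4·2=8≤27, objective 14.
(p,q)=(1,0): 4·1+3·0=4≤8, 2·1+4·0=2≤27, objective 8.
Maximum is 16 at (p,q)=(2,0).

16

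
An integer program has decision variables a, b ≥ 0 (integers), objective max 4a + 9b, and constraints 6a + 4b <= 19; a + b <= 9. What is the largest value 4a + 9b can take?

(a,b)=(0,4): 6·0+4·4=16≤19, 1·0+1·4=4≤9, objective 36.
(a,b)=(1,3): 6·1+4·3=18≤19, 1·1+1·3=4≤9, objective 31.
(a,b)=(0,3): 6·0+4·3=12≤19, 1·0+1·3=3≤9, objective 27.
No feasible integer point exceeds 36.

36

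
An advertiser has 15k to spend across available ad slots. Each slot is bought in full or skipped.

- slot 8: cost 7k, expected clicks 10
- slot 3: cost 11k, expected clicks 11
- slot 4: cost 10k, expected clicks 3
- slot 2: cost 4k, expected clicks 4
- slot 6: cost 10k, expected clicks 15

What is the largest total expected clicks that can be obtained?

Treat it as a binary knapsack problem.
Take slot 2 and slot 6: cost 4 + 10 = 14 ≤ 15, expected clicks 4 + 15 = 19.
No other feasible combination does better.

19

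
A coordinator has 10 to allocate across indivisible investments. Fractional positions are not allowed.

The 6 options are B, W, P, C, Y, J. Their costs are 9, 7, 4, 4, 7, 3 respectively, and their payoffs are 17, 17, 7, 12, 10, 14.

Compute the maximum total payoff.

31

W + J: cost 7 + 3 = 10 ≤ 10, payoff 17 + 14 = 31.
C + J: cost 4 + 3 = 7 ≤ 10, payoff 12 + 14 = 26.
Best is W and J with total payoff 31.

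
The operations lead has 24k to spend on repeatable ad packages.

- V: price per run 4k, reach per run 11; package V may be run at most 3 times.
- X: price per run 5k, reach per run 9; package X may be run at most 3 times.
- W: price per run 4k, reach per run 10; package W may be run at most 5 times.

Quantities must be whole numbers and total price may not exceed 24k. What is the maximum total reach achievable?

63

Take 3×V and 3×W: price 24 ≤ 24, reach 3·11 + 3·10 = 63.
V has the best ratio (11/4) and is taken to its limit of 3; remaining capacity is filled optimally with the others.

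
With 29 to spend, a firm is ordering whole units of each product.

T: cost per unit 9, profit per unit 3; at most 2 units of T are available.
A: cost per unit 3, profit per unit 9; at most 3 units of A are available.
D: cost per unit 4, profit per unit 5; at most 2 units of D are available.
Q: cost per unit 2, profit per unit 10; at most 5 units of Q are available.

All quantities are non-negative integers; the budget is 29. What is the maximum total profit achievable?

Q has the best ratio (10/2); taking only Q gives at most 5×10 = 50 (stopped by the supply cap of 5).
Mixing does better — 3×A, 2×D, and 5×Q: cost 27 ≤ 29, profit 3·9 + 2·5 + 5·10 = 87.

87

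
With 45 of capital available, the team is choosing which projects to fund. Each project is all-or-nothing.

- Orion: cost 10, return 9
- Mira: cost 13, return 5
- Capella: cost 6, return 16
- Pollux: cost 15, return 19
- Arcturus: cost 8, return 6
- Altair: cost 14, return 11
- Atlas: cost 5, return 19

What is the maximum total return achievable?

Capella + Pollux + Altair + Atlas: cost 6 + 15 + 14 + 5 = 40 ≤ 45, return 16 + 19 + 11 + 19 = 65.
Orion + Capella + Pollux + Arcturus + Atlas: cost 10 + 6 + 15 + 8 + 5 = 44 ≤ 45, return 9 + 16 + 19 + 6 + 19 = 69.
Best is Orion, Capella, Pollux, Arcturus, and Atlas with total return 69.

69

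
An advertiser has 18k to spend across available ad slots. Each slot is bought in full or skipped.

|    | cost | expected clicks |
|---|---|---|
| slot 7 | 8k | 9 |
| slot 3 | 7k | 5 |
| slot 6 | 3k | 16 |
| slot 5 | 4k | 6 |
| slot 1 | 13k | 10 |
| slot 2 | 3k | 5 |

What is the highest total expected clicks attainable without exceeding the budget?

Take slot 7, slot 6, slot 5, and slot 2: cost 8 + 3 + 4 + 3 = 18 ≤ 18, expected clicks 9 + 16 + 6 + 5 = 36.
No other feasible combination does better.

36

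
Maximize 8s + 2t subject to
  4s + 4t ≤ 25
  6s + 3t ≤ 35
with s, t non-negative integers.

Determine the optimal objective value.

(s,t)=(5,1): 4·5+4·1=24≤25, 6·5+3·1=33≤35, objective 42.
(s,t)=(5,0): 4·5+4·0=20≤25, 6·5+3·0=30≤35, objective 40.
(s,t)=(4,2): 4·4+4·2=24≤25, 6·4+3·2=30≤35, objective 36.
The best lattice point is (5,1), giving 42.

42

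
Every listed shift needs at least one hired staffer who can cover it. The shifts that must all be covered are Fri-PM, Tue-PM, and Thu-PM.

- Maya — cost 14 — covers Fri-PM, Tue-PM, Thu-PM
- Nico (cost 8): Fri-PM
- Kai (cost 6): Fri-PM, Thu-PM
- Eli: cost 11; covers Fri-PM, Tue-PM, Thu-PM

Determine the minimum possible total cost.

The greedy cost-per-new-shift heuristic would pick Kai and Eli for 17, but a cheaper cover exists.
Eli alone covers Fri-PM, Tue-PM, Thu-PM — every shift.
Total cost: 11.
No cover costs less than 11.

11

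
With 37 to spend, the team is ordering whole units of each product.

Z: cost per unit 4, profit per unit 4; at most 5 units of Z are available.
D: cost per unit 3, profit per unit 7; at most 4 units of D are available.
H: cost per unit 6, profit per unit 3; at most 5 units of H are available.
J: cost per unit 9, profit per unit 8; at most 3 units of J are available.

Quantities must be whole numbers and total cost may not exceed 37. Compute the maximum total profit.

Take 4×Z, 4×D, and 1×J: cost 37 ≤ 37, profit 4·4 + 4·7 + 1·8 = 52.
D has the best ratio (7/3) and is taken to its limit of 4; remaining capacity is filled optimally with the others.

52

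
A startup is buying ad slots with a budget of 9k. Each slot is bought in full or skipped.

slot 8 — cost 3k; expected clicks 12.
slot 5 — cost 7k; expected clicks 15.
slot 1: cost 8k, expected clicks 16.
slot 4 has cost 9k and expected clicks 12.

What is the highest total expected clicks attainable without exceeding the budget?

slot 1: cost 8 ≤ 9, expected clicks 16.
slot 8: cost 3 ≤ 9, expected clicks 12.
slot 5: cost 7 ≤ 9, expected clicks 15.
Best is slot 1 with total expected clicks 16.

16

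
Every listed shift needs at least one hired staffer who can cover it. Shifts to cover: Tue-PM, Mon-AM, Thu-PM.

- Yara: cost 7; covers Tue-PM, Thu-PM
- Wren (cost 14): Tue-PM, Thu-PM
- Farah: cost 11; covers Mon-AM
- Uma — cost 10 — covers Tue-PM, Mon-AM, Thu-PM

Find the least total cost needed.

This is a weighted set-cover instance.
Uma alone covers Tue-PM, Mon-AM, Thu-PM — every shift.
Total cost: 10.
No cover costs less than 10.

10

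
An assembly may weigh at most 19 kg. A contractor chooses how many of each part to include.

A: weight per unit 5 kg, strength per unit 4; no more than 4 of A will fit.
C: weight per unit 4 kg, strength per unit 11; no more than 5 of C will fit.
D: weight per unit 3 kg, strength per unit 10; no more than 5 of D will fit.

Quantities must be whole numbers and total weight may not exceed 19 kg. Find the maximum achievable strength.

61

This is a bounded integer knapsack.
Take 1×C and 5×D: weight 19 ≤ 19, strength 1·11 + 5·10 = 61.
D has the best ratio (10/3) and is taken to its limit of 5; remaining capacity is filled optimally with the others.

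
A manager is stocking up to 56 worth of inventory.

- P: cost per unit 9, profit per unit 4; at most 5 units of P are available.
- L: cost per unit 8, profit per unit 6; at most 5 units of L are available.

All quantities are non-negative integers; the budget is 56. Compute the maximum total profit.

2×P and 4×L: cost 50 ≤ 56, profit 2·4 + 4·6 = 32.
1×P and 5×L: cost 49 ≤ 56, profit 1·4 + 5·6 = 34.
Best is 34.

34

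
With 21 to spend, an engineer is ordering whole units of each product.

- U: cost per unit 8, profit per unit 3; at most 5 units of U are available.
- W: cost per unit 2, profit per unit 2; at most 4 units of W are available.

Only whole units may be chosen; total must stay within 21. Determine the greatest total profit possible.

11

This is a bounded integer knapsack.
1×U and 4×W: cost 16 ≤ 21, profit 1·3 + 4·2 = 11.
2×U and 2×W: cost 20 ≤ 21, profit 2·3 + 2·2 = 10.
Best is 11.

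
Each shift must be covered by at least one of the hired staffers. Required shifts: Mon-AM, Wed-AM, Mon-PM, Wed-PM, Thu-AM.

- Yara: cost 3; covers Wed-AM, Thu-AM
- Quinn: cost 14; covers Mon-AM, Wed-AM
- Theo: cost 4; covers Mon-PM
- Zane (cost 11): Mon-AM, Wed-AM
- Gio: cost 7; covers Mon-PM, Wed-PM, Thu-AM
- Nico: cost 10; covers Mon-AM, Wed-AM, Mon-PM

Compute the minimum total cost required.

Choose Gio and Nico: together they cover Mon-AM, Wed-AM, Mon-PM, Wed-PM, Thu-AM — every shift.
Total cost: 7 + 10 = 17.

17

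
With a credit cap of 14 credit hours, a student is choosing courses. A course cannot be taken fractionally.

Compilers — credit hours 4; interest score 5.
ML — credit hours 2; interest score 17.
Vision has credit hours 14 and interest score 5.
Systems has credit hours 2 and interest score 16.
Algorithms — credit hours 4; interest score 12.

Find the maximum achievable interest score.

50

Allowing fractional choices, the relaxed optimum would be about 50.7, but courses are indivisible.
Compilers + ML + Systems + Algorithms: credit hours 4 + 2 + 2 + 4 = 12 ≤ 14, interest score 5 + 17 + 16 + 12 = 50.
ML + Systems + Algorithms: credit hours 2 + 2 + 4 = 8 ≤ 14, interest score 17 + 16 + 12 = 45.
Compilers + ML + Systems: credit hours 4 + 2 + 2 = 8 ≤ 14, interest score 5 + 17 + 16 = 38.
Best is Compilers, ML, Systems, and Algorithms with total interest score 50.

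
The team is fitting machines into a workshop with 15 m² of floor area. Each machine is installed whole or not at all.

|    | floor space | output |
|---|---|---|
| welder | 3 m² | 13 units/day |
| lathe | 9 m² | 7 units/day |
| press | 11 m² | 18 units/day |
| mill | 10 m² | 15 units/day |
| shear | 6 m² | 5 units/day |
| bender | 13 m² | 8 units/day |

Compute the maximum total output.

31

This is a 0-1 knapsack instance.
welder + mill: floor space 3 + 10 = 13 ≤ 15, output 13 + 15 = 28.
welder + press: floor space 3 + 11 = 14 ≤ 15, output 13 + 18 = 31.
welder + lathe: floor space 3 + 9 = 12 ≤ 15, output 13 + 7 = 20.
Best is welder and press with total output 31.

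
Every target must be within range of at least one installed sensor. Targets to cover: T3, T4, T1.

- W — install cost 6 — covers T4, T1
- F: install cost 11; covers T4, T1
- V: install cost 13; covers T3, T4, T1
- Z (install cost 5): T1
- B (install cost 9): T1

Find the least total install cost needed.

The greedy cost-per-new-target heuristic would pick W and V for 19, but a cheaper cover exists.
V alone covers T3, T4, T1 — every target.
Total install cost: 13.
No cover costs less than 13.

13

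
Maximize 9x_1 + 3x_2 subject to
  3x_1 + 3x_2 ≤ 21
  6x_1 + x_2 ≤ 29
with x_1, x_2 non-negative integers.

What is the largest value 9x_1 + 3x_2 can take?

The continuous relaxation peaks at (4.4, 2.6) with value 47.40; rounding to a feasible lattice point costs some objective.
(x_1,x_2)=(4,3): 3·4+3·3=21≤21, 6·4+1·3=27≤29, objective 45.
(x_1,x_2)=(4,2): 3·4+3·2=18≤21, 6·4+1·2=26≤29, objective 42.
(x_1,x_2)=(3,4): 3·3+3·4=21≤21, 6·3+1·4=22≤29, objective 39.
Maximum is 45 at (x_1,x_2)=(4,3).

45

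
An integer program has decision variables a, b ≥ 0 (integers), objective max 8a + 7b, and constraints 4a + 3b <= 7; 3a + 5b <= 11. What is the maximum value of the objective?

15

(a,b)=(1,1): 4·1+3·1=7≤7, 3·1+5·1=8≤11, objective 15.
(a,b)=(0,2): 4·0+3·2=6≤7, 3·0+5·2=10≤11, objective 14.
(a,b)=(1,0): 4·1+3·0=4≤7, 3·1+5·0=3≤11, objective 8.
Maximum is 15 at (a,b)=(1,1).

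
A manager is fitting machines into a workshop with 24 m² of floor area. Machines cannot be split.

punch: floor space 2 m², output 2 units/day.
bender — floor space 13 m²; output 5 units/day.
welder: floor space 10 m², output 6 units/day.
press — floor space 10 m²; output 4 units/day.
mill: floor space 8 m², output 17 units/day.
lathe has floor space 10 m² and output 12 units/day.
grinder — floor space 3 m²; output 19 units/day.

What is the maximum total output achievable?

50

mill + lathe + grinder: floor space 8 + 10 + 3 = 21 ≤ 24, output 17 + 12 + 19 = 48.
punch + mill + lathe + grinder: floor space 2 + 8 + 10 + 3 = 23 ≤ 24, output 2 + 17 + 12 + 19 = 50.
Best is punch, mill, lathe, and grinder with total output 50.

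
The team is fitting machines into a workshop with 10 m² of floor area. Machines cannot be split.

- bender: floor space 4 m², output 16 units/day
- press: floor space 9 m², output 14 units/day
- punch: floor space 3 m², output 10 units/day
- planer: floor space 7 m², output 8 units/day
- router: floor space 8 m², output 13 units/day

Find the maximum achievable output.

26

Treat it as a binary knapsack problem.
Allowing fractional choices, the relaxed optimum would be about 30.9, but machines are indivisible.
bender: floor space 4 ≤ 10, output 16.
bender + punch: floor space 4 + 3 = 7 ≤ 10, output 16 + 10 = 26.
punch + planer: floor space 3 + 7 = 10 ≤ 10, output 10 + 8 = 18.
Best is bender and punch with total output 26.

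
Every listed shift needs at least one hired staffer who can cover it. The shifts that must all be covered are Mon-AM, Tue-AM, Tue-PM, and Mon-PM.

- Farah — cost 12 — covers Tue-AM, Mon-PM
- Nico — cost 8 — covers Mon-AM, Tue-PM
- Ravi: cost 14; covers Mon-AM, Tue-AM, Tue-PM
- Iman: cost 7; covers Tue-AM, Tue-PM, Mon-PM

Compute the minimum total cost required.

15

Choose Nico and Iman: together they cover Mon-AM, Tue-AM, Tue-PM, Mon-PM — every shift.
Total cost: 8 + 7 = 15.
No cover costs less than 15.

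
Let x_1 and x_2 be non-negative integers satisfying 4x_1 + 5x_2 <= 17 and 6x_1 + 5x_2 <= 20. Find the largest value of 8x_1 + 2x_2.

24

The continuous relaxation peaks at (3.33, 0) with value 26.67; rounding to a feasible lattice point costs some objective.
(x_1,x_2)=(3,0) is feasible, giving 24.
(x_1,x_2)=(2,1) is feasible, giving 18.
(x_1,x_2)=(2,0) is feasible, giving 16.
Maximum is 24 at (x_1,x_2)=(3,0).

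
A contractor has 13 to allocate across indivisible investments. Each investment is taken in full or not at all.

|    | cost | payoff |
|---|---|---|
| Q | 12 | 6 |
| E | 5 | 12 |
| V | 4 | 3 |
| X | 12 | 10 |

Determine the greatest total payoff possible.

This is a 0-1 knapsack instance.
E: cost 5 ≤ 13, payoff 12.
E + V: cost 5 + 4 = 9 ≤ 13, payoff 12 + 3 = 15.
Best is E and V with total payoff 15.

15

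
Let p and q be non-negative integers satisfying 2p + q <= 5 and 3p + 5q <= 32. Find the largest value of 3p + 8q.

40

(p,q)=(0,5): 2·0+1·5=5≤5, 3·0+5·5=25≤32, objective 40.
(p,q)=(0,4): 2·0+1·4=4≤5, 3·0+5·4=20≤32, objective 32.
Maximum is 40 at (p,q)=(0,5).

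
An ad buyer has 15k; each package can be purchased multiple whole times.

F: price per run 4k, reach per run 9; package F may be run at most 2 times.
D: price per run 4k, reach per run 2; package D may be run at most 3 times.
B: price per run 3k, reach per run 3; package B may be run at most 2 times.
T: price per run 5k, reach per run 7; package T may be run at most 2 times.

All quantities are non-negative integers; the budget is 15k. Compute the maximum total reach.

Take 2×F and 1×T: price 13 ≤ 15, reach 2·9 + 1·7 = 25.
F has the best ratio (9/4) and is taken to its limit of 2; remaining capacity is filled optimally with the others.

25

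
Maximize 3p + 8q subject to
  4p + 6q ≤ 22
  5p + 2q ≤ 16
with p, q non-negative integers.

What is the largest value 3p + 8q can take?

27

(p,q)=(1,3) is feasible, giving 27.
(p,q)=(0,3) is feasible, giving 24.
(p,q)=(2,2) is feasible, giving 22.
(p,q)=(1,2) is feasible, giving 19.
No feasible integer point exceeds 27.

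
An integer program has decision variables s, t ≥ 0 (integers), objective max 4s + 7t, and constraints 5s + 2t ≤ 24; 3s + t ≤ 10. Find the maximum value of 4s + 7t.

70

(s,t)=(0,10): 5·0+2·10=20≤24, 3·0+1·10=10≤10, objective 70.
(s,t)=(0,9): 5·0+2·9=18≤24, 3·0+1·9=9≤10, objective 63.
The best lattice point is (0,10), giving 70.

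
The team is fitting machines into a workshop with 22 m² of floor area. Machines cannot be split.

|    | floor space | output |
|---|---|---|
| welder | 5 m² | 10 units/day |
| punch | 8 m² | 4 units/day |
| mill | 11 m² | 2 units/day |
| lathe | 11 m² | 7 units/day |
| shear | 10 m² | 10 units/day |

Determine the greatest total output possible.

Allowing fractional choices, the relaxed optimum would be about 24.5, but machines are indivisible.
welder + shear: floor space 5 + 10 = 15 ≤ 22, output 10 + 10 = 20.
welder + lathe: floor space 5 + 11 = 16 ≤ 22, output 10 + 7 = 17.
lathe + shear: floor space 11 + 10 = 21 ≤ 22, output 7 + 10 = 17.
Best is welder and shear with total output 20.

20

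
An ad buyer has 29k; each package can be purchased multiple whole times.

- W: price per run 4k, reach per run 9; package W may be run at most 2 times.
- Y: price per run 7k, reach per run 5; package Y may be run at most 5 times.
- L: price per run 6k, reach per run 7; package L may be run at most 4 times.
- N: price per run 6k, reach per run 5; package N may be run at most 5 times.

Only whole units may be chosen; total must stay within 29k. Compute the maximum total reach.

39

W has the best ratio (9/4); taking only W gives at most 2×9 = 18 (stopped by the supply cap of 2).
Mixing does better — 2×W and 3×L: price 26 ≤ 29, reach 2·9 + 3·7 = 39.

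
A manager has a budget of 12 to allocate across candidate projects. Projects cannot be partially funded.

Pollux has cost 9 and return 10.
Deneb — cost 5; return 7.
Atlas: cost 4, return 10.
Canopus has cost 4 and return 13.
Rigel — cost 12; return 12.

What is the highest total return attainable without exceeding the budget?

Take Atlas and Canopus: cost 4 + 4 = 8 ≤ 12, return 10 + 13 = 23.
No other feasible combination does better.

23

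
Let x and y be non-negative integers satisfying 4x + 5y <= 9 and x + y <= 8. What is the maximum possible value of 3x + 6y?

The continuous relaxation peaks at (0, 1.8) with value 10.80; rounding to a feasible lattice point costs some objective.
(x,y)=(1,1): 4·1+5·1=9≤9, 1·1+1·1=2≤8, objective 9.
(x,y)=(0,1): 4·0+5·1=5≤9, 1·0+1·1=1≤8, objective 6.
(x,y)=(2,0): 4·2+5·0=8≤9, 1·2+1·0=2≤8, objective 6.
No feasible integer point exceeds 9.

9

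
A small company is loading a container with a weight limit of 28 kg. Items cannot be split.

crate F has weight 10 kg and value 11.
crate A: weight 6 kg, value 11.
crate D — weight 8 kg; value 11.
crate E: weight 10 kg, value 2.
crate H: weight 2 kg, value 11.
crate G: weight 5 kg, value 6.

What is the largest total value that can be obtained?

Allowing fractional choices, the relaxed optimum would be about 46.7, but items are indivisible.
crate A + crate D + crate H + crate G: weight 6 + 8 + 2 + 5 = 21 ≤ 28, value 11 + 11 + 11 + 6 = 39.
crate F + crate A + crate D + crate H: weight 10 + 6 + 8 + 2 = 26 ≤ 28, value 11 + 11 + 11 + 11 = 44.
crate F + crate A + crate H + crate G: weight 10 + 6 + 2 + 5 = 23 ≤ 28, value 11 + 11 + 11 + 6 = 39.
Best is crate F, crate A, crate D, and crate H with total value 44.

44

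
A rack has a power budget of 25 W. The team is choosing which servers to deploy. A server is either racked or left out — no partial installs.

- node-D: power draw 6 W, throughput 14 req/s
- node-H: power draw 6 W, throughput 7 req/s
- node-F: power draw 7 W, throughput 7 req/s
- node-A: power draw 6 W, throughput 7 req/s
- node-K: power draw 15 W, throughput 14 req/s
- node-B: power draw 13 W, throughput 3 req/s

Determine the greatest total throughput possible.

node-D + node-H + node-A: power draw 6 + 6 + 6 = 18 ≤ 25, throughput 14 + 7 + 7 = 28.
node-D + node-H + node-F: power draw 6 + 6 + 7 = 19 ≤ 25, throughput 14 + 7 + 7 = 28.
node-D + node-H + node-F + node-A: power draw 6 + 6 + 7 + 6 = 25 ≤ 25, throughput 14 + 7 + 7 + 7 = 35.
Best is node-D, node-H, node-F, and node-A with total throughput 35.

35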